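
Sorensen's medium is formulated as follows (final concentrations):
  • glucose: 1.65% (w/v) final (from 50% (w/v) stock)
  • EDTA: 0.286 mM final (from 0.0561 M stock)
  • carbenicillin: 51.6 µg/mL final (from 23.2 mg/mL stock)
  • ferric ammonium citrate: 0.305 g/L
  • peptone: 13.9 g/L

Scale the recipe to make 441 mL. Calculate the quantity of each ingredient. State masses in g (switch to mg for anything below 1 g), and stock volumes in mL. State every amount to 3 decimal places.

glucose 14.553 mL; EDTA 2.248 mL; carbenicillin 0.981 mL; ferric ammonium citrate 134.505 mg; peptone 6.130 g

Scale factor relative to 1 L: 0.441.
glucose: V = C2·V2/C1 = 1.65% ÷ 50% × 441 mL = 14.553 mL
EDTA: V = C2·V2/C1 = 0.286 mM × 441 mL ÷ 56.1 mM = 2.248 mL
carbenicillin: C1V1 = C2V2 → 51.6 µg/mL × 441 mL ÷ 23200 µg/mL = 0.981 mL
ferric ammonium citrate: 0.305 g/L × 0.441 L = 0.134505 g = 134.505 mg
peptone: 13.9 g/L × 0.441 L = 6.130 g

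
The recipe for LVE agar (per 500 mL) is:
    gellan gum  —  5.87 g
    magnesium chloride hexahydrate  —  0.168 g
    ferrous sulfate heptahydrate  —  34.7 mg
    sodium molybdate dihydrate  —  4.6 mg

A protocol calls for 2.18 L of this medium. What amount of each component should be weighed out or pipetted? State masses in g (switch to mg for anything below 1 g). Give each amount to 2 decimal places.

gellan gum 25.59 g; magnesium chloride hexahydrate 732.48 mg; ferrous sulfate heptahydrate 151.29 mg; sodium molybdate dihydrate 20.06 mg

Ratio of target to recipe volume: 2180 / 500 = 4.36.
gellan gum: 5.87 g × (2180 mL / 500 mL) = 25.59 g
magnesium chloride hexahydrate: 0.168 g × (2180 mL / 500 mL) = 0.73248 g = 732.48 mg
ferrous sulfate heptahydrate: 34.7 mg × (2180 mL / 500 mL) = 151.29 mg
sodium molybdate dihydrate: 4.6 mg × (2180 mL / 500 mL) = 20.06 mg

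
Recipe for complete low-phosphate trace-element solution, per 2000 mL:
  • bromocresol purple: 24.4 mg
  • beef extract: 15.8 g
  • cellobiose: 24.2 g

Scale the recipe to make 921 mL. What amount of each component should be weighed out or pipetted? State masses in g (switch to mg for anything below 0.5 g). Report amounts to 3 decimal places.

Ratio of target to recipe volume: 921 / 2000 = 0.4605.
bromocresol purple: 24.4 mg × (921 mL / 2000 mL) = 11.236 mg
beef extract: 15.8 g × (921 mL / 2000 mL) = 7.276 g
cellobiose: 24.2 g × (921 mL / 2000 mL) = 11.144 g

bromocresol purple 11.236 mg; beef extract 7.276 g; cellobiose 11.144 g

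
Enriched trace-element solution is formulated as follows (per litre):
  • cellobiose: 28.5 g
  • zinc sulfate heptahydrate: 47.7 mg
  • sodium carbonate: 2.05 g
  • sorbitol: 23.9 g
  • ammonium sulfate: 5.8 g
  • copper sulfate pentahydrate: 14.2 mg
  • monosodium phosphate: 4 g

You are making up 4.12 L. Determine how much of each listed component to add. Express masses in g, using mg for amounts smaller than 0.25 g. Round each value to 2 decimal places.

cellobiose 117.42 g; zinc sulfate heptahydrate 196.52 mg; sodium carbonate 8.45 g; sorbitol 98.47 g; ammonium sulfate 23.90 g; copper sulfate pentahydrate 58.50 mg; monosodium phosphate 16.48 g

Ratio of target to recipe volume: 4120 / 1000 = 4.12.
cellobiose: 28.5 g × (4120 mL / 1000 mL) = 117.42 g
zinc sulfate heptahydrate: 47.7 mg × (4120 mL / 1000 mL) = 196.52 mg
sodium carbonate: 2.05 g × (4120 mL / 1000 mL) = 8.45 g
sorbitol: 23.9 g × (4120 mL / 1000 mL) = 98.47 g
ammonium sulfate: 5.8 g × (4120 mL / 1000 mL) = 23.90 g
copper sulfate pentahydrate: 14.2 mg × (4120 mL / 1000 mL) = 58.50 mg
monosodium phosphate: 4 g × (4120 mL / 1000 mL) = 16.48 g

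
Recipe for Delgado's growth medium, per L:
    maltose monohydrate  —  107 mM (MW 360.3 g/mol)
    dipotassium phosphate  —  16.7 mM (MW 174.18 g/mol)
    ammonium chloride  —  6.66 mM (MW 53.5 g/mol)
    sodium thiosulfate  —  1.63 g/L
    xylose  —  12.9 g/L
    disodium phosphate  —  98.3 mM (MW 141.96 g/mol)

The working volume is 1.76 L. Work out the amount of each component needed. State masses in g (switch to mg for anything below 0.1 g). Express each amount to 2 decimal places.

maltose monohydrate 67.85 g; dipotassium phosphate 5.12 g; ammonium chloride 0.63 g; sodium thiosulfate 2.87 g; xylose 22.70 g; disodium phosphate 24.56 g

Scale factor relative to 1 L: 1.76.
maltose monohydrate: 107 mmol/L × 360.3 g/mol × 1.76 L ÷ 1000 = 67.85 g
dipotassium phosphate: 16.7 mmol/L × 174.18 g/mol × 1.76 L ÷ 1000 = 5.12 g
ammonium chloride: 6.66 mmol/L × 53.5 g/mol × 1.76 L ÷ 1000 = 0.63 g
sodium thiosulfate: 1.63 g/L × 1.76 L = 2.87 g
xylose: 12.9 g/L × 1.76 L = 22.70 g
disodium phosphate: 98.3 mmol/L × 141.96 g/mol × 1.76 L ÷ 1000 = 24.56 g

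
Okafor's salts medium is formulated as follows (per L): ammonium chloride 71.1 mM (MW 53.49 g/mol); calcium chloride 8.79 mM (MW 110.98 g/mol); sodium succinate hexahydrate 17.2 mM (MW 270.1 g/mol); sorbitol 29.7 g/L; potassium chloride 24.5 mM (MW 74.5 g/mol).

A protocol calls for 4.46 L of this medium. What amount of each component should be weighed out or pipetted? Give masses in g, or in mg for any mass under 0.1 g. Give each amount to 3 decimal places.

Scale factor relative to 1 L: 4.46.
ammonium chloride: 71.1 mmol/L × 53.49 g/mol × 4.46 L ÷ 1000 = 16.962 g
calcium chloride: 8.79 mmol/L × 110.98 g/mol × 4.46 L ÷ 1000 = 4.351 g
sodium succinate hexahydrate: 17.2 mmol/L × 270.1 g/mol × 4.46 L ÷ 1000 = 20.720 g
sorbitol: 29.7 g/L × 4.46 L = 132.462 g
potassium chloride: 24.5 mmol/L × 74.5 g/mol × 4.46 L ÷ 1000 = 8.141 g

ammonium chloride 16.962 g; calcium chloride 4.351 g; sodium succinate hexahydrate 20.720 g; sorbitol 132.462 g; potassium chloride 8.141 g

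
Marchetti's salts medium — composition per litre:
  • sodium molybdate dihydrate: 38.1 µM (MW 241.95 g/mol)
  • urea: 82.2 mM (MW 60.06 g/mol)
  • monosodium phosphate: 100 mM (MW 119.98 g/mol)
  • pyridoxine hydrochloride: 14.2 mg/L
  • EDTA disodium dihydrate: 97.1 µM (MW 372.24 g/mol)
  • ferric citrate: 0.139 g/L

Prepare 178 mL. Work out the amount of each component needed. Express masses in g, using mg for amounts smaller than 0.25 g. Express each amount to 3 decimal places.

Scale factor relative to 1 L: 0.178.
sodium molybdate dihydrate: 38.1 µmol/L × 241.95 g/mol × 0.178 L ÷ 1000 = 1.641 mg
urea: 82.2 mmol/L × 60.06 g/mol × 0.178 L ÷ 1000 = 0.879 g
monosodium phosphate: 100 mmol/L × 119.98 g/mol × 0.178 L ÷ 1000 = 2.136 g
pyridoxine hydrochloride: 14.2 mg/L × 0.178 L = 2.528 mg
EDTA disodium dihydrate: 97.1 µmol/L × 372.24 g/mol × 0.178 L ÷ 1000 = 6.434 mg
ferric citrate: 0.139 g/L × 0.178 L = 0.024742 g = 24.742 mg

sodium molybdate dihydrate 1.641 mg; urea 0.879 g; monosodium phosphate 2.136 g; pyridoxine hydrochloride 2.528 mg; EDTA disodium dihydrate 6.434 mg; ferric citrate 24.742 mg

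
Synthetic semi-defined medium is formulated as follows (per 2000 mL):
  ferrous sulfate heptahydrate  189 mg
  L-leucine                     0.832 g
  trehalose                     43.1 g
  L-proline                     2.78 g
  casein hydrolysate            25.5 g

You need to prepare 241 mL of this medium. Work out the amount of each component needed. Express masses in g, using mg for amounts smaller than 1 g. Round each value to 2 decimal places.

Scale factor = 241 mL / 2000 mL = 0.1205.
ferrous sulfate heptahydrate: 189 mg × (241 mL / 2000 mL) = 22.77 mg
L-leucine: 0.832 g × (241 mL / 2000 mL) = 0.100256 g = 100.26 mg
trehalose: 43.1 g × (241 mL / 2000 mL) = 5.19 g
L-proline: 2.78 g × (241 mL / 2000 mL) = 0.33499 g = 334.99 mg
casein hydrolysate: 25.5 g × (241 mL / 2000 mL) = 3.07 g

ferrous sulfate heptahydrate 22.77 mg; L-leucine 100.26 mg; trehalose 5.19 g; L-proline 334.99 mg; casein hydrolysate 3.07 g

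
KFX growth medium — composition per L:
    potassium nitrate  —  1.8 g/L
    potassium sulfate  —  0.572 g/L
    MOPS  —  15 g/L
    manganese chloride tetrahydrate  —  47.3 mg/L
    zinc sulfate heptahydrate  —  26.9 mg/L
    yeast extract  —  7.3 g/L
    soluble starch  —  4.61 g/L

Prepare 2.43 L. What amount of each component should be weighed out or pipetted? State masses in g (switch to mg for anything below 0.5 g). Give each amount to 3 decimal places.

Working volume: 2.43 L.
potassium nitrate: 1.8 g/L × 2.43 L = 4.374 g
potassium sulfate: 0.572 g/L × 2.43 L = 1.390 g
MOPS: 15 g/L × 2.43 L = 36.450 g
manganese chloride tetrahydrate: 47.3 mg/L × 2.43 L = 114.939 mg
zinc sulfate heptahydrate: 26.9 mg/L × 2.43 L = 65.367 mg
yeast extract: 7.3 g/L × 2.43 L = 17.739 g
soluble starch: 4.61 g/L × 2.43 L = 11.202 g

potassium nitrate 4.374 g; potassium sulfate 1.390 g; MOPS 36.450 g; manganese chloride tetrahydrate 114.939 mg; zinc sulfate heptahydrate 65.367 mg; yeast extract 17.739 g; soluble starch 11.202 g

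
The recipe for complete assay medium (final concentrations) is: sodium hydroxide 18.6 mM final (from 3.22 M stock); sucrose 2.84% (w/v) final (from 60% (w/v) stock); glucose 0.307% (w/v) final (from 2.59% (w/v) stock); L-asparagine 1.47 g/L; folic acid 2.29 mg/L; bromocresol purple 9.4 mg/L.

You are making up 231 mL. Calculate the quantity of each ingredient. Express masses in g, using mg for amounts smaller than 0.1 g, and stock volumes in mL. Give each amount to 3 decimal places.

Scale factor relative to 1 L: 0.231.
sodium hydroxide: dilute stock: 18.6 mM × 231 mL ÷ 3220 mM = 1.334 mL
sucrose: V = C2·V2/C1 = 2.84% ÷ 60% × 231 mL = 10.934 mL
glucose: V = C2·V2/C1 = 0.307% ÷ 2.59% × 231 mL = 27.381 mL
L-asparagine: 1.47 g/L × 0.231 L = 0.340 g
folic acid: 2.29 mg/L × 0.231 L = 0.529 mg
bromocresol purple: 9.4 mg/L × 0.231 L = 2.171 mg

sodium hydroxide 1.334 mL; sucrose 10.934 mL; glucose 27.381 mL; L-asparagine 0.340 g; folic acid 0.529 mg; bromocresol purple 2.171 mg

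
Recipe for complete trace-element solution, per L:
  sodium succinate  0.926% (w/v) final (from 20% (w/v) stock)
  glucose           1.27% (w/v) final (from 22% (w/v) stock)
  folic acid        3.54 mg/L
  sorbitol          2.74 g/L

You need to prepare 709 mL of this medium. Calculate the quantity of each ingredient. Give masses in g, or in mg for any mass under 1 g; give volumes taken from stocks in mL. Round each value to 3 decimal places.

sodium succinate 32.827 mL; glucose 40.929 mL; folic acid 2.510 mg; sorbitol 1.943 g

Target volume = 709 mL = 0.709 L.
sodium succinate: V = C2·V2/C1 = 0.926% ÷ 20% × 709 mL = 32.827 mL
glucose: V = C2·V2/C1 = 1.27% ÷ 22% × 709 mL = 40.929 mL
folic acid: 3.54 mg/L × 0.709 L = 2.510 mg
sorbitol: 2.74 g/L × 0.709 L = 1.943 g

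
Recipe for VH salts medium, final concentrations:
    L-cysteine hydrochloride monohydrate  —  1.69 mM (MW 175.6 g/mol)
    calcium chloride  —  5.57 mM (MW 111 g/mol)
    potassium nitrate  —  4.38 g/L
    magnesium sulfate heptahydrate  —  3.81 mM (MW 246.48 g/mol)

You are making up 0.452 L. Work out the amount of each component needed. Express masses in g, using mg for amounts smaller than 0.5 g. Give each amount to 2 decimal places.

Scale factor relative to 1 L: 0.452.
L-cysteine hydrochloride monohydrate: 1.69 mmol/L × 175.6 mg/mmol × 0.452 L = 134.14 mg
calcium chloride: 5.57 mmol/L × 111 mg/mmol × 0.452 L = 279.46 mg
potassium nitrate: 4.38 g/L × 0.452 L = 1.98 g
magnesium sulfate heptahydrate: 3.81 mmol/L × 246.48 mg/mmol × 0.452 L = 424.47 mg

L-cysteine hydrochloride monohydrate 134.14 mg; calcium chloride 279.46 mg; potassium nitrate 1.98 g; magnesium sulfate heptahydrate 424.47 mg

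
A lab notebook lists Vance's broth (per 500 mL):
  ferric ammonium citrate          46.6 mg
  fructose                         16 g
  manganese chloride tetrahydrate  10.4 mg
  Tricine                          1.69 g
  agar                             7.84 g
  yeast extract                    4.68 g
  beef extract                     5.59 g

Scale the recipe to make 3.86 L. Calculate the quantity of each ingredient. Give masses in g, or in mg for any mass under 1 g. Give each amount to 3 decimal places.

ferric ammonium citrate 359.752 mg; fructose 123.520 g; manganese chloride tetrahydrate 80.288 mg; Tricine 13.047 g; agar 60.525 g; yeast extract 36.130 g; beef extract 43.155 g

Scale factor = 3860 mL / 500 mL = 7.72.
ferric ammonium citrate: 46.6 mg × (3860 mL / 500 mL) = 359.752 mg
fructose: 16 g × (3860 mL / 500 mL) = 123.520 g
manganese chloride tetrahydrate: 10.4 mg × (3860 mL / 500 mL) = 80.288 mg
Tricine: 1.69 g × (3860 mL / 500 mL) = 13.047 g
agar: 7.84 g × (3860 mL / 500 mL) = 60.525 g
yeast extract: 4.68 g × (3860 mL / 500 mL) = 36.130 g
beef extract: 5.59 g × (3860 mL / 500 mL) = 43.155 g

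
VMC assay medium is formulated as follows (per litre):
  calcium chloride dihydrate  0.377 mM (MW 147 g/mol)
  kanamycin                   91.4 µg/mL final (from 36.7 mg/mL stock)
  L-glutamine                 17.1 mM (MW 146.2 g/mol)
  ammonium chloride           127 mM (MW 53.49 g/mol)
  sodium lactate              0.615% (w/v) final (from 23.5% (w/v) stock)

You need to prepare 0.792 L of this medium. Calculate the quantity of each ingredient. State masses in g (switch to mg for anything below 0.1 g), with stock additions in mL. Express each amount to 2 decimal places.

calcium chloride dihydrate 43.89 mg; kanamycin 1.97 mL; L-glutamine 1.98 g; ammonium chloride 5.38 g; sodium lactate 20.73 mL

Working volume: 0.792 L.
calcium chloride dihydrate: 0.377 mmol/L × 147 mg/mmol × 0.792 L = 43.89 mg
kanamycin: V = C2·V2/C1 = 91.4 µg/mL × 792 mL ÷ 36700 µg/mL = 1.97 mL
L-glutamine: 17.1 mmol/L × 146.2 g/mol × 0.792 L ÷ 1000 = 1.98 g
ammonium chloride: 127 mmol/L × 53.49 g/mol × 0.792 L ÷ 1000 = 5.38 g
sodium lactate: V = C2·V2/C1 = 0.615% ÷ 23.5% × 792 mL = 20.73 mL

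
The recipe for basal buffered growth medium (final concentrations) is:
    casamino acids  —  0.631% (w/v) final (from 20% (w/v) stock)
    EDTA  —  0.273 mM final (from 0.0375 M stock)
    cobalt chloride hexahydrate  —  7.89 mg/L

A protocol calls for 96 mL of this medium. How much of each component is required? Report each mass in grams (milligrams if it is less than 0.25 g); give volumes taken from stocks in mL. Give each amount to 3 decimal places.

casamino acids 3.029 mL; EDTA 0.699 mL; cobalt chloride hexahydrate 0.757 mg

Scale factor relative to 1 L: 0.096.
casamino acids: dilute stock: 0.631% ÷ 20% × 96 mL = 3.029 mL
EDTA: C1V1 = C2V2 → 0.273 mM × 96 mL ÷ 37.5 mM = 0.699 mL
cobalt chloride hexahydrate: 7.89 mg/L × 0.096 L = 0.757 mg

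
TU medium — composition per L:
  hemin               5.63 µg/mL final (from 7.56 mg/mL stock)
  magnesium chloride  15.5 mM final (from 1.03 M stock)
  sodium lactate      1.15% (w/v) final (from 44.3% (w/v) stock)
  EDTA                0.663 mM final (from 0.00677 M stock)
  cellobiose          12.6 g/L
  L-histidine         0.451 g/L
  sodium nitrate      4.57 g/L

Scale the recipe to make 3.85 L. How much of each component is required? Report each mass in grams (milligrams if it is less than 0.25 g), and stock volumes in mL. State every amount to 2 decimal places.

hemin 2.87 mL; magnesium chloride 57.94 mL; sodium lactate 99.94 mL; EDTA 377.04 mL; cellobiose 48.51 g; L-histidine 1.74 g; sodium nitrate 17.59 g

Working volume: 3.85 L.
hemin: V = C2·V2/C1 = 5.63 µg/mL × 3850 mL ÷ 7560 µg/mL = 2.87 mL
magnesium chloride: dilute stock: 15.5 mM × 3850 mL ÷ 1030 mM = 57.94 mL
sodium lactate: V = C2·V2/C1 = 1.15% ÷ 44.3% × 3850 mL = 99.94 mL
EDTA: C1V1 = C2V2 → 0.663 mM × 3850 mL ÷ 6.77 mM = 377.04 mL
cellobiose: 12.6 g/L × 3.85 L = 48.51 g
L-histidine: 0.451 g/L × 3.85 L = 1.74 g
sodium nitrate: 4.57 g/L × 3.85 L = 17.59 g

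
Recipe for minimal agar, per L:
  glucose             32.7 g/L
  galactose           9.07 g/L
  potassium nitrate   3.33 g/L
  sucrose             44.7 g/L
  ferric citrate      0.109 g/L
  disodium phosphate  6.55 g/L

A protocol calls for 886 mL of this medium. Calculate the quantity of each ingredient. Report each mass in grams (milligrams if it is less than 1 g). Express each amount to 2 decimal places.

Scale factor relative to 1 L: 0.886.
glucose: 32.7 g/L × 0.886 L = 28.97 g
galactose: 9.07 g/L × 0.886 L = 8.04 g
potassium nitrate: 3.33 g/L × 0.886 L = 2.95 g
sucrose: 44.7 g/L × 0.886 L = 39.60 g
ferric citrate: 0.109 g/L × 0.886 L = 0.096574 g = 96.57 mg
disodium phosphate: 6.55 g/L × 0.886 L = 5.80 g

glucose 28.97 g; galactose 8.04 g; potassium nitrate 2.95 g; sucrose 39.60 g; ferric citrate 96.57 mg; disodium phosphate 5.80 g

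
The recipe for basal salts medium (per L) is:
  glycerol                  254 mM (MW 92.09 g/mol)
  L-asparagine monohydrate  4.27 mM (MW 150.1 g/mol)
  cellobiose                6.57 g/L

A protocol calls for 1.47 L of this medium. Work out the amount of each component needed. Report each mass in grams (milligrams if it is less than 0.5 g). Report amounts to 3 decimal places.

glycerol 34.385 g; L-asparagine monohydrate 0.942 g; cellobiose 9.658 g

Working volume: 1.47 L.
glycerol: 254 mmol/L × 92.09 g/mol × 1.47 L ÷ 1000 = 34.385 g
L-asparagine monohydrate: 4.27 mmol/L × 150.1 g/mol × 1.47 L ÷ 1000 = 0.942 g
cellobiose: 6.57 g/L × 1.47 L = 9.658 g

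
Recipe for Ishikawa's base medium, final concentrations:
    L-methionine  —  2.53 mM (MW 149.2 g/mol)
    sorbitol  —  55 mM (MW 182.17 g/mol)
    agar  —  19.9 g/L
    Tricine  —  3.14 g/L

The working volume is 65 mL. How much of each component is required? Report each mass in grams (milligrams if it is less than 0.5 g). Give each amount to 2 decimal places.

Working volume: 65 mL = 0.065 L.
L-methionine: 2.53 mmol/L × 149.2 mg/mmol × 0.065 L = 24.54 mg
sorbitol: 55 mmol/L × 182.17 g/mol × 0.065 L ÷ 1000 = 0.65 g
agar: 19.9 g/L × 0.065 L = 1.29 g
Tricine: 3.14 g/L × 0.065 L = 0.2041 g = 204.10 mg

L-methionine 24.54 mg; sorbitol 0.65 g; agar 1.29 g; Tricine 204.10 mg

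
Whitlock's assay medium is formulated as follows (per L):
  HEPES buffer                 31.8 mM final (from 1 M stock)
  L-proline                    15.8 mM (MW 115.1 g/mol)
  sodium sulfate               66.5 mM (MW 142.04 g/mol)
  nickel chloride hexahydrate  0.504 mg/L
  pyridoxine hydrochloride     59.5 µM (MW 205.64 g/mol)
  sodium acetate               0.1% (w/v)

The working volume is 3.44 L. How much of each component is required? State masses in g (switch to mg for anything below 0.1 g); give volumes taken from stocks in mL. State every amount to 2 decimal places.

HEPES buffer 109.39 mL; L-proline 6.26 g; sodium sulfate 32.49 g; nickel chloride hexahydrate 1.73 mg; pyridoxine hydrochloride 42.09 mg; sodium acetate 3.44 g

Scale factor relative to 1 L: 3.44.
HEPES buffer: C1V1 = C2V2 → 31.8 mM × 3440 mL ÷ 1000 mM = 109.39 mL
L-proline: 15.8 mmol/L × 115.1 g/mol × 3.44 L ÷ 1000 = 6.26 g
sodium sulfate: 66.5 mmol/L × 142.04 g/mol × 3.44 L ÷ 1000 = 32.49 g
nickel chloride hexahydrate: 0.504 mg/L × 3.44 L = 1.73 mg
pyridoxine hydrochloride: 59.5 µmol/L × 205.64 g/mol × 3.44 L ÷ 1000 = 42.09 mg
sodium acetate: 0.1 g per 100 mL × 3440 mL ÷ 100 = 3.44 g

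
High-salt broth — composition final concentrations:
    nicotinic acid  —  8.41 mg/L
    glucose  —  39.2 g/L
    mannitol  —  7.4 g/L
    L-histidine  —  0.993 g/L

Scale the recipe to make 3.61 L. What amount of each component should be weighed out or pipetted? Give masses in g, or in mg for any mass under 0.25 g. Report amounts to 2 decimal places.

Scale factor relative to 1 L: 3.61.
nicotinic acid: 8.41 mg/L × 3.61 L = 30.36 mg
glucose: 39.2 g/L × 3.61 L = 141.51 g
mannitol: 7.4 g/L × 3.61 L = 26.71 g
L-histidine: 0.993 g/L × 3.61 L = 3.58 g

nicotinic acid 30.36 mg; glucose 141.51 g; mannitol 26.71 g; L-histidine 3.58 g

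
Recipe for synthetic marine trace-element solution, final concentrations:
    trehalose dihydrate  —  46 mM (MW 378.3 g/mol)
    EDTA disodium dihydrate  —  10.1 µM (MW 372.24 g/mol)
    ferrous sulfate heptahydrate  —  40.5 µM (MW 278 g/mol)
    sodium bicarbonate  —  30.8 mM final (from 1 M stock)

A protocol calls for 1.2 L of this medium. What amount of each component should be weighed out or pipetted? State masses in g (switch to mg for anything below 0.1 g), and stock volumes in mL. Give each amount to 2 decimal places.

trehalose dihydrate 20.88 g; EDTA disodium dihydrate 4.51 mg; ferrous sulfate heptahydrate 13.51 mg; sodium bicarbonate 36.96 mL

Scale factor relative to 1 L: 1.2.
trehalose dihydrate: 46 mmol/L × 378.3 g/mol × 1.2 L ÷ 1000 = 20.88 g
EDTA disodium dihydrate: 10.1 µmol/L × 372.24 g/mol × 1.2 L ÷ 1000 = 4.51 mg
ferrous sulfate heptahydrate: 40.5 µmol/L × 278 g/mol × 1.2 L ÷ 1000 = 13.51 mg
sodium bicarbonate: V = C2·V2/C1 = 30.8 mM × 1200 mL ÷ 1000 mM = 36.96 mL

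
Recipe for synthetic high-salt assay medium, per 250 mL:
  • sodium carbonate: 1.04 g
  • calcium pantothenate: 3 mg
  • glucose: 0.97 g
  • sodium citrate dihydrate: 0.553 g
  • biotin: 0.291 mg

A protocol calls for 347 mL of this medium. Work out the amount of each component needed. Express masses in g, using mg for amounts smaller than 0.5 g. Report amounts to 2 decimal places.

sodium carbonate 1.44 g; calcium pantothenate 4.16 mg; glucose 1.35 g; sodium citrate dihydrate 0.77 g; biotin 0.40 mg

Scale factor = 347 mL / 250 mL = 1.388.
sodium carbonate: 1.04 g × (347 mL / 250 mL) = 1.44 g
calcium pantothenate: 3 mg × (347 mL / 250 mL) = 4.16 mg
glucose: 0.97 g × (347 mL / 250 mL) = 1.35 g
sodium citrate dihydrate: 0.553 g × (347 mL / 250 mL) = 0.77 g
biotin: 0.291 mg × (347 mL / 250 mL) = 0.40 mg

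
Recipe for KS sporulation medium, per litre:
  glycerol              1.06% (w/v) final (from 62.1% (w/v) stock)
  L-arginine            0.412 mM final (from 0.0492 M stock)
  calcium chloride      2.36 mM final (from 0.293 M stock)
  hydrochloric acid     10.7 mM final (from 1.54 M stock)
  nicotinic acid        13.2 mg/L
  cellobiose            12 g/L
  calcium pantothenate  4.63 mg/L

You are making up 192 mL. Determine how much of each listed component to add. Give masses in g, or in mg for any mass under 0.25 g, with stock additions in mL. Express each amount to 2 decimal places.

glycerol 3.28 mL; L-arginine 1.61 mL; calcium chloride 1.55 mL; hydrochloric acid 1.33 mL; nicotinic acid 2.53 mg; cellobiose 2.30 g; calcium pantothenate 0.89 mg

Working volume: 192 mL = 0.192 L.
glycerol: C1V1 = C2V2 → 1.06% ÷ 62.1% × 192 mL = 3.28 mL
L-arginine: dilute stock: 0.412 mM × 192 mL ÷ 49.2 mM = 1.61 mL
calcium chloride: dilute stock: 2.36 mM × 192 mL ÷ 293 mM = 1.55 mL
hydrochloric acid: dilute stock: 10.7 mM × 192 mL ÷ 1540 mM = 1.33 mL
nicotinic acid: 13.2 mg/L × 0.192 L = 2.53 mg
cellobiose: 12 g/L × 0.192 L = 2.30 g
calcium pantothenate: 4.63 mg/L × 0.192 L = 0.89 mg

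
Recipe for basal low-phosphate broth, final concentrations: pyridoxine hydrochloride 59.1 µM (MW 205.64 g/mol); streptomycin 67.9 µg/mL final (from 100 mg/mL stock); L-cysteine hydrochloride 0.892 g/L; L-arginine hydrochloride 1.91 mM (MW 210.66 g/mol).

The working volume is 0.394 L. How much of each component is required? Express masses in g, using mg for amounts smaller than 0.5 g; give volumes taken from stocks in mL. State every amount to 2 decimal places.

pyridoxine hydrochloride 4.79 mg; streptomycin 0.27 mL; L-cysteine hydrochloride 351.45 mg; L-arginine hydrochloride 158.53 mg

Scale factor relative to 1 L: 0.394.
pyridoxine hydrochloride: 59.1 µmol/L × 205.64 g/mol × 0.394 L ÷ 1000 = 4.79 mg
streptomycin: V = C2·V2/C1 = 67.9 µg/mL × 394 mL ÷ 100000 µg/mL = 0.27 mL
L-cysteine hydrochloride: 0.892 g/L × 0.394 L = 0.351448 g = 351.45 mg
L-arginine hydrochloride: 1.91 mmol/L × 210.66 mg/mmol × 0.394 L = 158.53 mg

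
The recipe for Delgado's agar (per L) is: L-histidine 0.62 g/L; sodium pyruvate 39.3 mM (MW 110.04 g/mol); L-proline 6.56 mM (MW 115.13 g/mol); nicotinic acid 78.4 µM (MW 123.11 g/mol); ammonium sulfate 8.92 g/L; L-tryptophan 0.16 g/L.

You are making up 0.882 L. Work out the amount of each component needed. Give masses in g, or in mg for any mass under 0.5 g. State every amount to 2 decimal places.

Working volume: 0.882 L.
L-histidine: 0.62 g/L × 0.882 L = 0.55 g
sodium pyruvate: 39.3 mmol/L × 110.04 g/mol × 0.882 L ÷ 1000 = 3.81 g
L-proline: 6.56 mmol/L × 115.13 g/mol × 0.882 L ÷ 1000 = 0.67 g
nicotinic acid: 78.4 µmol/L × 123.11 g/mol × 0.882 L ÷ 1000 = 8.51 mg
ammonium sulfate: 8.92 g/L × 0.882 L = 7.87 g
L-tryptophan: 0.16 g/L × 0.882 L = 0.14112 g = 141.12 mg

L-histidine 0.55 g; sodium pyruvate 3.81 g; L-proline 0.67 g; nicotinic acid 8.51 mg; ammonium sulfate 7.87 g; L-tryptophan 141.12 mg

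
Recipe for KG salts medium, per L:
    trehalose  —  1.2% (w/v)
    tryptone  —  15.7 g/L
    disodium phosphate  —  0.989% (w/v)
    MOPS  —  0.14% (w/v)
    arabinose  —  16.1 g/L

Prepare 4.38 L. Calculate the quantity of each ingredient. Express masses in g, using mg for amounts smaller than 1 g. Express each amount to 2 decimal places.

trehalose 52.56 g; tryptone 68.77 g; disodium phosphate 43.32 g; MOPS 6.13 g; arabinose 70.52 g

Scale factor relative to 1 L: 4.38.
trehalose: 1.2% w/v = 12 g/L → 12 × 4.38 L = 52.56 g
tryptone: 15.7 g/L × 4.38 L = 68.77 g
disodium phosphate: 0.989% w/v = 9.89 g/L → 9.89 × 4.38 L = 43.32 g
MOPS: 0.14% w/v = 1.4 g/L → 1.4 × 4.38 L = 6.13 g
arabinose: 16.1 g/L × 4.38 L = 70.52 g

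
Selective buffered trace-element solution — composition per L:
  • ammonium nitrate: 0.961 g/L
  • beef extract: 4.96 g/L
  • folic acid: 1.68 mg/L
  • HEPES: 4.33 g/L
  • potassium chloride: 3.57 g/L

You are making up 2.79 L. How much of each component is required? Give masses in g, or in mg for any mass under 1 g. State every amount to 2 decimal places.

ammonium nitrate 2.68 g; beef extract 13.84 g; folic acid 4.69 mg; HEPES 12.08 g; potassium chloride 9.96 g

Scale factor relative to 1 L: 2.79.
ammonium nitrate: 0.961 g/L × 2.79 L = 2.68 g
beef extract: 4.96 g/L × 2.79 L = 13.84 g
folic acid: 1.68 mg/L × 2.79 L = 4.69 mg
HEPES: 4.33 g/L × 2.79 L = 12.08 g
potassium chloride: 3.57 g/L × 2.79 L = 9.96 g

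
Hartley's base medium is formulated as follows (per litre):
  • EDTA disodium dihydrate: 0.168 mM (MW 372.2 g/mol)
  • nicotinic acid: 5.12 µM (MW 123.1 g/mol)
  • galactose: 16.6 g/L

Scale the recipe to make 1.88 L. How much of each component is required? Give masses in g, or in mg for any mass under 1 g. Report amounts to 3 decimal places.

Scale factor relative to 1 L: 1.88.
EDTA disodium dihydrate: 0.168 mmol/L × 372.2 mg/mmol × 1.88 L = 117.556 mg
nicotinic acid: 5.12 µmol/L × 123.1 g/mol × 1.88 L ÷ 1000 = 1.185 mg
galactose: 16.6 g/L × 1.88 L = 31.208 g

EDTA disodium dihydrate 117.556 mg; nicotinic acid 1.185 mg; galactose 31.208 g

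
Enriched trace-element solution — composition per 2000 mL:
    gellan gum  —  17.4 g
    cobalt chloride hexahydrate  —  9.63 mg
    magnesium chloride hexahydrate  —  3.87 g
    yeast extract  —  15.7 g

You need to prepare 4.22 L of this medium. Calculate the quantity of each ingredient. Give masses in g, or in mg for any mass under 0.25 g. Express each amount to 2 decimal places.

gellan gum 36.71 g; cobalt chloride hexahydrate 20.32 mg; magnesium chloride hexahydrate 8.17 g; yeast extract 33.13 g

Scale factor = 4220 mL / 2000 mL = 2.11.
gellan gum: 17.4 g × (4220 mL / 2000 mL) = 36.71 g
cobalt chloride hexahydrate: 9.63 mg × (4220 mL / 2000 mL) = 20.32 mg
magnesium chloride hexahydrate: 3.87 g × (4220 mL / 2000 mL) = 8.17 g
yeast extract: 15.7 g × (4220 mL / 2000 mL) = 33.13 g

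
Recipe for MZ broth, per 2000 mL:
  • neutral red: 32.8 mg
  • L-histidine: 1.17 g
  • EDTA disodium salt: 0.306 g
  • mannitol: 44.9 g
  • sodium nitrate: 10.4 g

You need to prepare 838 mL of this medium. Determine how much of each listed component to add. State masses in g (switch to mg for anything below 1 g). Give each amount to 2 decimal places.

Ratio of target to recipe volume: 838 / 2000 = 0.419.
neutral red: 32.8 mg × (838 mL / 2000 mL) = 13.74 mg
L-histidine: 1.17 g × (838 mL / 2000 mL) = 0.49023 g = 490.23 mg
EDTA disodium salt: 0.306 g × (838 mL / 2000 mL) = 0.128214 g = 128.21 mg
mannitol: 44.9 g × (838 mL / 2000 mL) = 18.81 g
sodium nitrate: 10.4 g × (838 mL / 2000 mL) = 4.36 g

neutral red 13.74 mg; L-histidine 490.23 mg; EDTA disodium salt 128.21 mg; mannitol 18.81 g; sodium nitrate 4.36 g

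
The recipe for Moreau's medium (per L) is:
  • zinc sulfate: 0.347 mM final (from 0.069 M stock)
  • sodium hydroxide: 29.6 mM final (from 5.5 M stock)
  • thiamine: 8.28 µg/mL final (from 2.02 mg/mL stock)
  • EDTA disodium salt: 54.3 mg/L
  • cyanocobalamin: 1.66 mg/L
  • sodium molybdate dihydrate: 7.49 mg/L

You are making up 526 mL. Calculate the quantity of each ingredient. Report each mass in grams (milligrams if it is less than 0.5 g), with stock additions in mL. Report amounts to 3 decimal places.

zinc sulfate 2.645 mL; sodium hydroxide 2.831 mL; thiamine 2.156 mL; EDTA disodium salt 28.562 mg; cyanocobalamin 0.873 mg; sodium molybdate dihydrate 3.940 mg

Scale factor relative to 1 L: 0.526.
zinc sulfate: V = C2·V2/C1 = 0.347 mM × 526 mL ÷ 69 mM = 2.645 mL
sodium hydroxide: V = C2·V2/C1 = 29.6 mM × 526 mL ÷ 5500 mM = 2.831 mL
thiamine: C1V1 = C2V2 → 8.28 µg/mL × 526 mL ÷ 2020 µg/mL = 2.156 mL
EDTA disodium salt: 54.3 mg/L × 0.526 L = 28.562 mg
cyanocobalamin: 1.66 mg/L × 0.526 L = 0.873 mg
sodium molybdate dihydrate: 7.49 mg/L × 0.526 L = 3.940 mg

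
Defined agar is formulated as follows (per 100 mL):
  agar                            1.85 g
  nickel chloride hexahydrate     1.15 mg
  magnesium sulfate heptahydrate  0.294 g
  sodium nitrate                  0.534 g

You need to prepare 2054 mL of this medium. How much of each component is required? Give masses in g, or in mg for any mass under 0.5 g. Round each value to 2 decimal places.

agar 38.00 g; nickel chloride hexahydrate 23.62 mg; magnesium sulfate heptahydrate 6.04 g; sodium nitrate 10.97 g

Scale factor = 2054 mL / 100 mL = 20.54.
agar: 1.85 g × (2054 mL / 100 mL) = 38.00 g
nickel chloride hexahydrate: 1.15 mg × (2054 mL / 100 mL) = 23.62 mg
magnesium sulfate heptahydrate: 0.294 g × (2054 mL / 100 mL) = 6.04 g
sodium nitrate: 0.534 g × (2054 mL / 100 mL) = 10.97 g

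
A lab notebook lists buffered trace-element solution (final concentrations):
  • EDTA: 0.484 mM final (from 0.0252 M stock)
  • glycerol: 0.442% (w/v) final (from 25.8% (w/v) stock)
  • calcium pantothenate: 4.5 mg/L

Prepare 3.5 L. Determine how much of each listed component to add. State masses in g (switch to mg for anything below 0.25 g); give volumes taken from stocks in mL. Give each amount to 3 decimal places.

Scale factor relative to 1 L: 3.5.
EDTA: C1V1 = C2V2 → 0.484 mM × 3500 mL ÷ 25.2 mM = 67.222 mL
glycerol: dilute stock: 0.442% ÷ 25.8% × 3500 mL = 59.961 mL
calcium pantothenate: 4.5 mg/L × 3.5 L = 15.750 mg

EDTA 67.222 mL; glycerol 59.961 mL; calcium pantothenate 15.750 mg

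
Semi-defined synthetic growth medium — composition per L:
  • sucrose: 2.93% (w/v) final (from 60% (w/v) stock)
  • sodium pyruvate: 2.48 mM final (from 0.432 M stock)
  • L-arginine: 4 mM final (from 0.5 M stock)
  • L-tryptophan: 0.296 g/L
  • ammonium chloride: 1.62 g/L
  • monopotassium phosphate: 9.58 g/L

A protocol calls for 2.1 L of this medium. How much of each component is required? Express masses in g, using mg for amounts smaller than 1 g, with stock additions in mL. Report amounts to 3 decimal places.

Working volume: 2.1 L.
sucrose: V = C2·V2/C1 = 2.93% ÷ 60% × 2100 mL = 102.550 mL
sodium pyruvate: dilute stock: 2.48 mM × 2100 mL ÷ 432 mM = 12.056 mL
L-arginine: V = C2·V2/C1 = 4 mM × 2100 mL ÷ 500 mM = 16.800 mL
L-tryptophan: 0.296 g/L × 2.1 L = 0.6216 g = 621.600 mg
ammonium chloride: 1.62 g/L × 2.1 L = 3.402 g
monopotassium phosphate: 9.58 g/L × 2.1 L = 20.118 g

sucrose 102.550 mL; sodium pyruvate 12.056 mL; L-arginine 16.800 mL; L-tryptophan 621.600 mg; ammonium chloride 3.402 g; monopotassium phosphate 20.118 g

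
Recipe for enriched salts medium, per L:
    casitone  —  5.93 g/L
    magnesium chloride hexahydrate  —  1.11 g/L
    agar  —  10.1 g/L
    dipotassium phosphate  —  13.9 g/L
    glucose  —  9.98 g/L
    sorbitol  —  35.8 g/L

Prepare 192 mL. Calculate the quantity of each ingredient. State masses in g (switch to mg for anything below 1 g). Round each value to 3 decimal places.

Target volume = 192 mL = 0.192 L.
casitone: 5.93 g/L × 0.192 L = 1.139 g
magnesium chloride hexahydrate: 1.11 g/L × 0.192 L = 0.21312 g = 213.120 mg
agar: 10.1 g/L × 0.192 L = 1.939 g
dipotassium phosphate: 13.9 g/L × 0.192 L = 2.669 g
glucose: 9.98 g/L × 0.192 L = 1.916 g
sorbitol: 35.8 g/L × 0.192 L = 6.874 g

casitone 1.139 g; magnesium chloride hexahydrate 213.120 mg; agar 1.939 g; dipotassium phosphate 2.669 g; glucose 1.916 g; sorbitol 6.874 g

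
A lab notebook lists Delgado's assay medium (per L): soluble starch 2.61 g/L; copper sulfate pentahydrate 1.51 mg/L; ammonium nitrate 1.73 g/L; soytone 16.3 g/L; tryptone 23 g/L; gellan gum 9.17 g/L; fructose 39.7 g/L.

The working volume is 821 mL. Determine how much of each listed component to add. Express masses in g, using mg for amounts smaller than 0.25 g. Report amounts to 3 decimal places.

soluble starch 2.143 g; copper sulfate pentahydrate 1.240 mg; ammonium nitrate 1.420 g; soytone 13.382 g; tryptone 18.883 g; gellan gum 7.529 g; fructose 32.594 g

Scale factor relative to 1 L: 0.821.
soluble starch: 2.61 g/L × 0.821 L = 2.143 g
copper sulfate pentahydrate: 1.51 mg/L × 0.821 L = 1.240 mg
ammonium nitrate: 1.73 g/L × 0.821 L = 1.420 g
soytone: 16.3 g/L × 0.821 L = 13.382 g
tryptone: 23 g/L × 0.821 L = 18.883 g
gellan gum: 9.17 g/L × 0.821 L = 7.529 g
fructose: 39.7 g/L × 0.821 L = 32.594 g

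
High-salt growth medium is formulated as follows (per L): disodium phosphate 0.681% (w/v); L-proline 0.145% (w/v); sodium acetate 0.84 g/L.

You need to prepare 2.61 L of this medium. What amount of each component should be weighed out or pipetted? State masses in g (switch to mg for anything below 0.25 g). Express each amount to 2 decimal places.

Scale factor relative to 1 L: 2.61.
disodium phosphate: 0.681 g per 100 mL × 2610 mL ÷ 100 = 17.77 g
L-proline: 0.145 g per 100 mL × 2610 mL ÷ 100 = 3.78 g
sodium acetate: 0.84 g/L × 2.61 L = 2.19 g

disodium phosphate 17.77 g; L-proline 3.78 g; sodium acetate 2.19 g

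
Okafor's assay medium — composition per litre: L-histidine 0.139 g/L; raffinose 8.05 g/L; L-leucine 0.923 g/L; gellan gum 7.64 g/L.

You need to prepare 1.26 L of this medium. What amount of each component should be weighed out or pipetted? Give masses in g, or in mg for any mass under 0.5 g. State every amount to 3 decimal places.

Scale factor relative to 1 L: 1.26.
L-histidine: 0.139 g/L × 1.26 L = 0.17514 g = 175.140 mg
raffinose: 8.05 g/L × 1.26 L = 10.143 g
L-leucine: 0.923 g/L × 1.26 L = 1.163 g
gellan gum: 7.64 g/L × 1.26 L = 9.626 g

L-histidine 175.140 mg; raffinose 10.143 g; L-leucine 1.163 g; gellan gum 9.626 g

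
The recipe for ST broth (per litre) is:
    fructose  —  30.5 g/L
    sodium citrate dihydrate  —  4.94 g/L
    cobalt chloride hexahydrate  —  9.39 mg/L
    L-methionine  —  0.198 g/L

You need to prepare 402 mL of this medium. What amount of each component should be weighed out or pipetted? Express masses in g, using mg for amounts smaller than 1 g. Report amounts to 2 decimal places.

Target volume = 402 mL = 0.402 L.
fructose: 30.5 g/L × 0.402 L = 12.26 g
sodium citrate dihydrate: 4.94 g/L × 0.402 L = 1.99 g
cobalt chloride hexahydrate: 9.39 mg/L × 0.402 L = 3.77 mg
L-methionine: 0.198 g/L × 0.402 L = 0.079596 g = 79.60 mg

fructose 12.26 g; sodium citrate dihydrate 1.99 g; cobalt chloride hexahydrate 3.77 mg; L-methionine 79.60 mg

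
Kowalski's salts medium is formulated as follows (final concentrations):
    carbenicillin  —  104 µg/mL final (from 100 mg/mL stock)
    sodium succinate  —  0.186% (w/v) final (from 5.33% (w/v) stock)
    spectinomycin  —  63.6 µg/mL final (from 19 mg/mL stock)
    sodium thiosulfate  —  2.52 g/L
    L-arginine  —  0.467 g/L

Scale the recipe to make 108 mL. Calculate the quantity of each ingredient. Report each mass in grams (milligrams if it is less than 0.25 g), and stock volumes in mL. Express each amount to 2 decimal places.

Working volume: 108 mL = 0.108 L.
carbenicillin: C1V1 = C2V2 → 104 µg/mL × 108 mL ÷ 100000 µg/mL = 0.11 mL
sodium succinate: V = C2·V2/C1 = 0.186% ÷ 5.33% × 108 mL = 3.77 mL
spectinomycin: dilute stock: 63.6 µg/mL × 108 mL ÷ 19000 µg/mL = 0.36 mL
sodium thiosulfate: 2.52 g/L × 0.108 L = 0.27 g
L-arginine: 0.467 g/L × 0.108 L = 0.050436 g = 50.44 mg

carbenicillin 0.11 mL; sodium succinate 3.77 mL; spectinomycin 0.36 mL; sodium thiosulfate 0.27 g; L-arginine 50.44 mg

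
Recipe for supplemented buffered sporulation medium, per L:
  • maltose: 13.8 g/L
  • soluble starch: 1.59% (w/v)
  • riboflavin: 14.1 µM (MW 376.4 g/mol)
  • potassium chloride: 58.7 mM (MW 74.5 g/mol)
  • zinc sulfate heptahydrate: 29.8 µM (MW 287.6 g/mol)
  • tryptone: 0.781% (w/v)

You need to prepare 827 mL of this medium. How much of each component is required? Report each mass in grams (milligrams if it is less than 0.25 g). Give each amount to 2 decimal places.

Target volume = 827 mL = 0.827 L.
maltose: 13.8 g/L × 0.827 L = 11.41 g
soluble starch: 1.59 g per 100 mL × 827 mL ÷ 100 = 13.15 g
riboflavin: 14.1 µmol/L × 376.4 g/mol × 0.827 L ÷ 1000 = 4.39 mg
potassium chloride: 58.7 mmol/L × 74.5 g/mol × 0.827 L ÷ 1000 = 3.62 g
zinc sulfate heptahydrate: 29.8 µmol/L × 287.6 g/mol × 0.827 L ÷ 1000 = 7.09 mg
tryptone: 0.781 g per 100 mL × 827 mL ÷ 100 = 6.46 g

maltose 11.41 g; soluble starch 13.15 g; riboflavin 4.39 mg; potassium chloride 3.62 g; zinc sulfate heptahydrate 7.09 mg; tryptone 6.46 g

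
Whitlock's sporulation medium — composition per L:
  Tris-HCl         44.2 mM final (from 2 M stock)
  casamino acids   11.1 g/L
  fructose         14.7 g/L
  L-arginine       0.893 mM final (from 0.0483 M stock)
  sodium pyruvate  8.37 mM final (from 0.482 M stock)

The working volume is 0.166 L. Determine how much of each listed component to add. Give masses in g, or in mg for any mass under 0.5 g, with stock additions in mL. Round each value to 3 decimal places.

Tris-HCl 3.669 mL; casamino acids 1.843 g; fructose 2.440 g; L-arginine 3.069 mL; sodium pyruvate 2.883 mL

Scale factor relative to 1 L: 0.166.
Tris-HCl: C1V1 = C2V2 → 44.2 mM × 166 mL ÷ 2000 mM = 3.669 mL
casamino acids: 11.1 g/L × 0.166 L = 1.843 g
fructose: 14.7 g/L × 0.166 L = 2.440 g
L-arginine: C1V1 = C2V2 → 0.893 mM × 166 mL ÷ 48.3 mM = 3.069 mL
sodium pyruvate: dilute stock: 8.37 mM × 166 mL ÷ 482 mM = 2.883 mL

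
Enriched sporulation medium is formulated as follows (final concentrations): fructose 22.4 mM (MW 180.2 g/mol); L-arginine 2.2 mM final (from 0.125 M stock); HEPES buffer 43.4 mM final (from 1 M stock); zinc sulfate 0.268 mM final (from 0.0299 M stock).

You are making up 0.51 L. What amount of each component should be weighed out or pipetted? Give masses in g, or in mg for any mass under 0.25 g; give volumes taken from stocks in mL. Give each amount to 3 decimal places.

Working volume: 0.51 L.
fructose: 22.4 mmol/L × 180.2 g/mol × 0.51 L ÷ 1000 = 2.059 g
L-arginine: dilute stock: 2.2 mM × 510 mL ÷ 125 mM = 8.976 mL
HEPES buffer: C1V1 = C2V2 → 43.4 mM × 510 mL ÷ 1000 mM = 22.134 mL
zinc sulfate: C1V1 = C2V2 → 0.268 mM × 510 mL ÷ 29.9 mM = 4.571 mL

fructose 2.059 g; L-arginine 8.976 mL; HEPES buffer 22.134 mL; zinc sulfate 4.571 mL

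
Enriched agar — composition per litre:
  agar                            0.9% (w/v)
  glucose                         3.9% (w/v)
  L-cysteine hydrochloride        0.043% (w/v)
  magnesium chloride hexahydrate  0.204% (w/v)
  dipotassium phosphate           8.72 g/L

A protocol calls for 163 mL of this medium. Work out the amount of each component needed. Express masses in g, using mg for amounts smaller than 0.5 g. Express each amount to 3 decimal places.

agar 1.467 g; glucose 6.357 g; L-cysteine hydrochloride 70.090 mg; magnesium chloride hexahydrate 332.520 mg; dipotassium phosphate 1.421 g

Target volume = 163 mL = 0.163 L.
agar: 0.9% w/v = 9 g/L → 9 × 0.163 L = 1.467 g
glucose: 3.9 g per 100 mL × 163 mL ÷ 100 = 6.357 g
L-cysteine hydrochloride: 0.043% w/v = 0.43 g/L → 0.43 × 0.163 L = 0.07009 g = 70.090 mg
magnesium chloride hexahydrate: 0.204 g per 100 mL × 163 mL ÷ 100 = 0.33252 g = 332.520 mg
dipotassium phosphate: 8.72 g/L × 0.163 L = 1.421 g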